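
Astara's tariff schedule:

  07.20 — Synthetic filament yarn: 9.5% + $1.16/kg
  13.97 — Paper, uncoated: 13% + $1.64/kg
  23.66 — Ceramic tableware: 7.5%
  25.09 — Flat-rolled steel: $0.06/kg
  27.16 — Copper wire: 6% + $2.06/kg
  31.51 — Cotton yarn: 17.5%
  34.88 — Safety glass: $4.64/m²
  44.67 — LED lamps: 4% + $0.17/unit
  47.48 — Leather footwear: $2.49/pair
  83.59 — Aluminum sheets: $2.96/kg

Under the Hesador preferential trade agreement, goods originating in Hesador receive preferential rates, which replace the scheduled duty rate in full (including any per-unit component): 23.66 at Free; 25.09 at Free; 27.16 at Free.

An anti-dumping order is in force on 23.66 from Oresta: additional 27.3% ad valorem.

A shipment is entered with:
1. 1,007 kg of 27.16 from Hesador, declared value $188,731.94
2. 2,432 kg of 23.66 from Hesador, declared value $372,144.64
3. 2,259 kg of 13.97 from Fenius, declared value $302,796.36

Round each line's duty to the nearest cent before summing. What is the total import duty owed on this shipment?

Line 1 (27.16, Hesador, 1,007 kg, $188,731.94):
Base rate for 27.16 is 6% + $2.06/kg.
Origin Hesador qualifies under the Astara–Hesador agreement and 27.16 is covered: preferential rate Free applies instead.
Duty = $188,731.94 × 0% = $0.00.
Line 2 (23.66, Hesador, 2,432 kg, $372,144.64):
Base rate for 23.66 is 7.5%.
Origin Hesador qualifies under the Astara–Hesador agreement and 23.66 is covered: preferential rate Free applies instead.
The additional-duty order on 23.66 targets Oresta, not Hesador; it does not apply.
Duty = $372,144.64 × 0% = $0.00.
Line 3 (13.97, Fenius, 2,259 kg, $302,796.36):
Base rate for 13.97 is 13% + $1.64/kg.
Duty = $302,796.36 × 13% + 2,259 × $1.64 = $43,068.29.
Total = $0.00 + $0.00 + $43,068.29 = $43,068.29.

$43,068.29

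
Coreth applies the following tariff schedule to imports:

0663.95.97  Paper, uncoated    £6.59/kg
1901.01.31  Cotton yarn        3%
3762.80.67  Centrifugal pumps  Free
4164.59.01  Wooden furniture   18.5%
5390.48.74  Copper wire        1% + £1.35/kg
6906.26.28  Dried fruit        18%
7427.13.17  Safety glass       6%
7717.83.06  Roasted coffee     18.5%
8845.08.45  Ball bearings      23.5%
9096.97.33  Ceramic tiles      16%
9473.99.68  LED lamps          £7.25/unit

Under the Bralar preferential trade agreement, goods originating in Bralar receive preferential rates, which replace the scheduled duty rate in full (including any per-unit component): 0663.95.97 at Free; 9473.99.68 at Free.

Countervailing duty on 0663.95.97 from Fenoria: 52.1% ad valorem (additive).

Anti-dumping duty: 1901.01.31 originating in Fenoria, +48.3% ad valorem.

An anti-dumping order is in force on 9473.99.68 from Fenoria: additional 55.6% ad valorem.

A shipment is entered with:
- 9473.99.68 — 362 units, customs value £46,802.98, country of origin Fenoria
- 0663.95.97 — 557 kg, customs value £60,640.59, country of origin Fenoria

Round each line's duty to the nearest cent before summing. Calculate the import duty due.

Line 1 (9473.99.68, Fenoria, 362 units, £46,802.98):
Base rate for 9473.99.68 is £7.25/unit.
9473.99.68 has an FTA preferential rate, but origin Fenoria is not Bralar; base rate stands.
Additional duty on 9473.99.68 from Fenoria: +55.6% ad valorem. Applied ad valorem rate = 55.6%.
Duty = £46,802.98 × 55.6% + 362 × £7.25 = £28,646.96.
Line 2 (0663.95.97, Fenoria, 557 kg, £60,640.59):
Base rate for 0663.95.97 is £6.59/kg.
0663.95.97 has an FTA preferential rate, but origin Fenoria is not Bralar; base rate stands.
Additional duty on 0663.95.97 from Fenoria: +52.1% ad valorem. Applied ad valorem rate = 52.1%.
Duty = £60,640.59 × 52.1% + 557 × £6.59 = £35,264.38.
Total = £28,646.96 + £35,264.38 = £63,911.34.

£63,911.34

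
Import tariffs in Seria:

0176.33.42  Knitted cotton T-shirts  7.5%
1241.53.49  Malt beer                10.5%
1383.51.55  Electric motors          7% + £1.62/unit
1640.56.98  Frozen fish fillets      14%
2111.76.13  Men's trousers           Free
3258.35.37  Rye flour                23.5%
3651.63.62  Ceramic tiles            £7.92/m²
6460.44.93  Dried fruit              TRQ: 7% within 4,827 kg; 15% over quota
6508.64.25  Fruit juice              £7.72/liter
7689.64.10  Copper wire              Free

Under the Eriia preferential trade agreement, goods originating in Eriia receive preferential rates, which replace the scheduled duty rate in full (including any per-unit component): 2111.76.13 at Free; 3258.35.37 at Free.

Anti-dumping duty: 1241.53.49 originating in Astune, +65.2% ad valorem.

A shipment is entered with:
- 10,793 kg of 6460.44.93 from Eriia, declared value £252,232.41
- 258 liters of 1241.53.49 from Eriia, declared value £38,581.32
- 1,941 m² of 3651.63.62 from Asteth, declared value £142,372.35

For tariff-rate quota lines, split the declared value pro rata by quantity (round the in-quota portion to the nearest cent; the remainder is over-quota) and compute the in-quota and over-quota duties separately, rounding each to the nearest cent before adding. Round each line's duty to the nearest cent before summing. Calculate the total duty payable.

£48,234.06

Line 1 (6460.44.93, Eriia, 10,793 kg, £252,232.41):
Code 6460.44.93 is under a tariff-rate quota (threshold 4,827 kg). In-quota: 4,827 kg at 7%; over-quota: 5,966 kg at 15%.
Pro-rata value split: in-quota = £252,232.41 × 4,827/10,793 = £112,806.99; over-quota = £252,232.41 − £112,806.99 = £139,425.42.
In-quota duty = £112,806.99 × 7% = £7,896.49. Over-quota duty = £139,425.42 × 15% = £20,913.81.
Line duty = £7,896.49 + £20,913.81 = £28,810.30.
Line 2 (1241.53.49, Eriia, 258 liters, £38,581.32):
Base rate for 1241.53.49 is 10.5%.
Origin Eriia is the FTA partner but 1241.53.49 is not on the preference list; base rate stands.
The additional-duty order on 1241.53.49 targets Astune, not Eriia; it does not apply.
Duty = £38,581.32 × 10.5% = £4,051.04.
Line 3 (3651.63.62, Asteth, 1,941 m², £142,372.35):
Base rate for 3651.63.62 is £7.92/m².
Duty = 1,941 × £7.92 = £15,372.72.
Total = £28,810.30 + £4,051.04 + £15,372.72 = £48,234.06.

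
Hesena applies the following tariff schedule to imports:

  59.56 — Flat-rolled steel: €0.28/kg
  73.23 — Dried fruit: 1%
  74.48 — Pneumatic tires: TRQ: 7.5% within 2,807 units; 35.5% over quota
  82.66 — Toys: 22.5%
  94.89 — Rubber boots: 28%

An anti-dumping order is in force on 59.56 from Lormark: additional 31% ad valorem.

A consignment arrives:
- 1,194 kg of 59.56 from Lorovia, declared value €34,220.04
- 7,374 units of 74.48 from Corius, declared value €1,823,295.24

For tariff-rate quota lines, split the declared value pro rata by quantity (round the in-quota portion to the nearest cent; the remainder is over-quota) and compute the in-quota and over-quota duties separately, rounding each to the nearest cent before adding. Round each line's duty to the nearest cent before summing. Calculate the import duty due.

€453,267.66

Line 1 (59.56, Lorovia, 1,194 kg, €34,220.04):
Base rate for 59.56 is €0.28/kg.
The additional-duty order on 59.56 targets Lormark, not Lorovia; it does not apply.
Duty = 1,194 × €0.28 = €334.32.
Line 2 (74.48, Corius, 7,374 units, €1,823,295.24):
Code 74.48 is under a tariff-rate quota (threshold 2,807 units). In-quota: 2,807 units at 7.5%; over-quota: 4,567 units at 35.5%.
Pro-rata value split: in-quota = €1,823,295.24 × 2,807/7,374 = €694,058.82; over-quota = €1,823,295.24 − €694,058.82 = €1,129,236.42.
In-quota duty = €694,058.82 × 7.5% = €52,054.41. Over-quota duty = €1,129,236.42 × 35.5% = €400,878.93.
Line duty = €52,054.41 + €400,878.93 = €452,933.34.
Total = €334.32 + €452,933.34 = €453,267.66.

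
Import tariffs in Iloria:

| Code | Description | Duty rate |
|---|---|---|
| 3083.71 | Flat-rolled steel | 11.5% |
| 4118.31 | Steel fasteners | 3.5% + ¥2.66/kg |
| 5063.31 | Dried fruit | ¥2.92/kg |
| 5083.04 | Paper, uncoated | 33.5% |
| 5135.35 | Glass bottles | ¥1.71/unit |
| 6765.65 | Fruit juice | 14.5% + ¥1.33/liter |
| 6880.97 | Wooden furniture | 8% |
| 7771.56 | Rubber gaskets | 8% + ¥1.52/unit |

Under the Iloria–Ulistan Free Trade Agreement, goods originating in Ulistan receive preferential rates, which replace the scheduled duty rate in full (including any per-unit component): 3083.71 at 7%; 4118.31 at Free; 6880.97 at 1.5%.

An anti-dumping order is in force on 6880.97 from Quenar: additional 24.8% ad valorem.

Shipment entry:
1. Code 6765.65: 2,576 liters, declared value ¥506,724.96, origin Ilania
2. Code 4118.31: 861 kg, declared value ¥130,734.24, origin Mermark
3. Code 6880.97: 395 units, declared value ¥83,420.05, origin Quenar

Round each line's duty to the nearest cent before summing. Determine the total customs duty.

Line 1 (6765.65, Ilania, 2,576 liters, ¥506,724.96):
Base rate for 6765.65 is 14.5% + ¥1.33/liter.
Duty = ¥506,724.96 × 14.5% + 2,576 × ¥1.33 = ¥76,901.20.
Line 2 (4118.31, Mermark, 861 kg, ¥130,734.24):
Base rate for 4118.31 is 3.5% + ¥2.66/kg.
4118.31 has an FTA preferential rate, but origin Mermark is not Ulistan; base rate stands.
Duty = ¥130,734.24 × 3.5% + 861 × ¥2.66 = ¥6,865.96.
Line 3 (6880.97, Quenar, 395 units, ¥83,420.05):
Base rate for 6880.97 is 8%.
6880.97 has an FTA preferential rate, but origin Quenar is not Ulistan; base rate stands.
Additional duty on 6880.97 from Quenar: +24.8%. Applied ad valorem rate: 8% + 24.8% = 32.8%.
Duty = ¥83,420.05 × 32.8% = ¥27,361.78.
Total = ¥76,901.20 + ¥6,865.96 + ¥27,361.78 = ¥111,128.94.

¥111,128.94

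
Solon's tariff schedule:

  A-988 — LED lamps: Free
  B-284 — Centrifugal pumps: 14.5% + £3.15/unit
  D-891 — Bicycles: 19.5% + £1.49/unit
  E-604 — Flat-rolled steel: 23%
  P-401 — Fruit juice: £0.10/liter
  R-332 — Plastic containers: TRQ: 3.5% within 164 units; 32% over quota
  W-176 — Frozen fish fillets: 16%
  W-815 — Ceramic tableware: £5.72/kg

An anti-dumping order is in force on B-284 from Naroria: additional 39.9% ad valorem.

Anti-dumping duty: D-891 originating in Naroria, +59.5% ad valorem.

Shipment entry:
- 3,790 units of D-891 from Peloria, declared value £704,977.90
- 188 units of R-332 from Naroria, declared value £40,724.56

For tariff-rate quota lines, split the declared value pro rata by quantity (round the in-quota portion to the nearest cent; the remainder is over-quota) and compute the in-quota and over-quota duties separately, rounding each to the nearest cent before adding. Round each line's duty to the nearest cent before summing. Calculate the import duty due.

Line 1 (D-891, Peloria, 3,790 units, £704,977.90):
Base rate for D-891 is 19.5% + £1.49/unit.
The additional-duty order on D-891 targets Naroria, not Peloria; it does not apply.
Duty = £704,977.90 × 19.5% + 3,790 × £1.49 = £143,117.79.
Line 2 (R-332, Naroria, 188 units, £40,724.56):
Code R-332 is under a tariff-rate quota (threshold 164 units). In-quota: 164 units at 3.5%; over-quota: 24 units at 32%.
Pro-rata value split: in-quota = £40,724.56 × 164/188 = £35,525.68; over-quota = £40,724.56 − £35,525.68 = £5,198.88.
In-quota duty = £35,525.68 × 3.5% = £1,243.40. Over-quota duty = £5,198.88 × 32% = £1,663.64.
Line duty = £1,243.40 + £1,663.64 = £2,907.04.
Total = £143,117.79 + £2,907.04 = £146,024.83.

£146,024.83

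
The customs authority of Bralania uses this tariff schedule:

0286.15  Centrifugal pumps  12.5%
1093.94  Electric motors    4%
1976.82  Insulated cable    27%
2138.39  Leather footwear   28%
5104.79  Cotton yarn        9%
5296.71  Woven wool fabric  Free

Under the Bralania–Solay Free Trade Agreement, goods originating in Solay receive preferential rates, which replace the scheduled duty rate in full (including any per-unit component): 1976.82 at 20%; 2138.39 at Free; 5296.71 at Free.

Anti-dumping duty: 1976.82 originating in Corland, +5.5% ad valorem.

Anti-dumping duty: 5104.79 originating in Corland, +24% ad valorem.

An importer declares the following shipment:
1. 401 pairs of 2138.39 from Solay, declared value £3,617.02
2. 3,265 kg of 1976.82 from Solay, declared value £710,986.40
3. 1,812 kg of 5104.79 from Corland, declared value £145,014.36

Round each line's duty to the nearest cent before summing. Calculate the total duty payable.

Line 1 (2138.39, Solay, 401 pairs, £3,617.02):
Base rate for 2138.39 is 28%.
Origin Solay qualifies under the Bralania–Solay agreement and 2138.39 is covered: preferential rate Free applies instead.
Duty = £3,617.02 × 0% = £0.00.
Line 2 (1976.82, Solay, 3,265 kg, £710,986.40):
Base rate for 1976.82 is 27%.
Origin Solay qualifies under the Bralania–Solay agreement and 1976.82 is covered: preferential rate 20% applies instead.
The additional-duty order on 1976.82 targets Corland, not Solay; it does not apply.
Duty = £710,986.40 × 20% = £142,197.28.
Line 3 (5104.79, Corland, 1,812 kg, £145,014.36):
Base rate for 5104.79 is 9%.
Additional duty on 5104.79 from Corland: +24%. Applied ad valorem rate: 9% + 24% = 33%.
Duty = £145,014.36 × 33% = £47,854.74.
Total = £0.00 + £142,197.28 + £47,854.74 = £190,052.02.

£190,052.02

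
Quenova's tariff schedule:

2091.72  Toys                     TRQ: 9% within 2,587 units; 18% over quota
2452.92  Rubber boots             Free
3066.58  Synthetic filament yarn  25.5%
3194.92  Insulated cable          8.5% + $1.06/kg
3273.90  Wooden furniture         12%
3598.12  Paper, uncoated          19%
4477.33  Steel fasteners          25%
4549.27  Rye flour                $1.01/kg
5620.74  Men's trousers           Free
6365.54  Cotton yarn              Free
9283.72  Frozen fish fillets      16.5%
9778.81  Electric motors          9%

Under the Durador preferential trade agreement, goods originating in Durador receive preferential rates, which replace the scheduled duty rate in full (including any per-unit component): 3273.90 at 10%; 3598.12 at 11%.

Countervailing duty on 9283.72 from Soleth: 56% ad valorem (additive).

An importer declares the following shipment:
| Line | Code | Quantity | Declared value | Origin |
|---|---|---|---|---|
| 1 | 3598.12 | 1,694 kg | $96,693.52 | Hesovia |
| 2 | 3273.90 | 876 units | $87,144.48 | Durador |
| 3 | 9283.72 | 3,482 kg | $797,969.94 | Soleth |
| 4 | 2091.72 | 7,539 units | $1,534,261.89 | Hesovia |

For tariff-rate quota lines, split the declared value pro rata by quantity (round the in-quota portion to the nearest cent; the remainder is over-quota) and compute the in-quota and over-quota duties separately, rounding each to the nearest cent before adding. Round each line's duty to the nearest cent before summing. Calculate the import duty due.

$834,398.33

Line 1 (3598.12, Hesovia, 1,694 kg, $96,693.52):
Base rate for 3598.12 is 19%.
3598.12 has an FTA preferential rate, but origin Hesovia is not Durador; base rate stands.
Duty = $96,693.52 × 19% = $18,371.77.
Line 2 (3273.90, Durador, 876 units, $87,144.48):
Base rate for 3273.90 is 12%.
Origin Durador qualifies under the Quenova–Durador agreement and 3273.90 is covered: preferential rate 10% applies instead.
Duty = $87,144.48 × 10% = $8,714.45.
Line 3 (9283.72, Soleth, 3,482 kg, $797,969.94):
Base rate for 9283.72 is 16.5%.
Additional duty on 9283.72 from Soleth: +56%. Applied ad valorem rate: 16.5% + 56% = 72.5%.
Duty = $797,969.94 × 72.5% = $578,528.21.
Line 4 (2091.72, Hesovia, 7,539 units, $1,534,261.89):
Code 2091.72 is under a tariff-rate quota (threshold 2,587 units). In-quota: 2,587 units at 9%; over-quota: 4,952 units at 18%.
Pro-rata value split: in-quota = $1,534,261.89 × 2,587/7,539 = $526,480.37; over-quota = $1,534,261.89 − $526,480.37 = $1,007,781.52.
In-quota duty = $526,480.37 × 9% = $47,383.23. Over-quota duty = $1,007,781.52 × 18% = $181,400.67.
Line duty = $47,383.23 + $181,400.67 = $228,783.90.
Total = $18,371.77 + $8,714.45 + $578,528.21 + $228,783.90 = $834,398.33.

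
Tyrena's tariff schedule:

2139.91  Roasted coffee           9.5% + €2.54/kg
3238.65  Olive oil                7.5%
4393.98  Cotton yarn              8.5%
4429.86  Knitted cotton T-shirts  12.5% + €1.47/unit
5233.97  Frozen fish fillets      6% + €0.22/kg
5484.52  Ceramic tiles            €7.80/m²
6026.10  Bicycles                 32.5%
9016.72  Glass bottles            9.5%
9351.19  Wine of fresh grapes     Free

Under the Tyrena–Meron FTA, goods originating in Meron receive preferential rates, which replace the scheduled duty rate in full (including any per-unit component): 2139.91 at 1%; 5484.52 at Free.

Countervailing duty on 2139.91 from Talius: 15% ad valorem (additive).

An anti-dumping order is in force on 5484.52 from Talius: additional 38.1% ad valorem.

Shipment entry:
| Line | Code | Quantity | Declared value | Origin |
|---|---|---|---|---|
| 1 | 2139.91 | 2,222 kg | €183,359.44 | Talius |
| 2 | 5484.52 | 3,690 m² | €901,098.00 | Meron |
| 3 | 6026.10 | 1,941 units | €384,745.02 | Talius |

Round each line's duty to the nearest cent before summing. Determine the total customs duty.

Line 1 (2139.91, Talius, 2,222 kg, €183,359.44):
Base rate for 2139.91 is 9.5% + €2.54/kg.
2139.91 has an FTA preferential rate, but origin Talius is not Meron; base rate stands.
Additional duty on 2139.91 from Talius: +15%. Applied ad valorem rate: 9.5% + 15% = 24.5%.
Duty = €183,359.44 × 24.5% + 2,222 × €2.54 = €50,566.94.
Line 2 (5484.52, Meron, 3,690 m², €901,098.00):
Base rate for 5484.52 is €7.80/m².
Origin Meron qualifies under the Tyrena–Meron agreement and 5484.52 is covered: preferential rate Free applies instead.
The additional-duty order on 5484.52 targets Talius, not Meron; it does not apply.
Duty = €901,098.00 × 0% = €0.00.
Line 3 (6026.10, Talius, 1,941 units, €384,745.02):
Base rate for 6026.10 is 32.5%.
Duty = €384,745.02 × 32.5% = €125,042.13.
Total = €50,566.94 + €0.00 + €125,042.13 = €175,609.07.

€175,609.07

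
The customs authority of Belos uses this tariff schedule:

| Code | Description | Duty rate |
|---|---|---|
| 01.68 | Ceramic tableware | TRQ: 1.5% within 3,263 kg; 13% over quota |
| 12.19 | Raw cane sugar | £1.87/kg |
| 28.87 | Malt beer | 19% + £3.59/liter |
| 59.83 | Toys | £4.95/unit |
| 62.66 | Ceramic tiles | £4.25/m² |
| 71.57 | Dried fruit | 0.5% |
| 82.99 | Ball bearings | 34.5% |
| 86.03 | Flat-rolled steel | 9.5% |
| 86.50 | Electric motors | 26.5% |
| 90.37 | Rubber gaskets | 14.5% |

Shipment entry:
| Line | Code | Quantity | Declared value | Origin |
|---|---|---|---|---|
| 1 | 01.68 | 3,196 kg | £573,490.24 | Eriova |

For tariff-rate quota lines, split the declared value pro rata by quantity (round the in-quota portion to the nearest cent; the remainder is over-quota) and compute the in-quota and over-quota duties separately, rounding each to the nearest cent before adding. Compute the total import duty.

Line 1 (01.68, Eriova, 3,196 kg, £573,490.24):
Code 01.68 is under a tariff-rate quota (threshold 3,263 kg). Quantity 3,196 kg is within the quota, so the in-quota rate 1.5% applies to the full value.
Duty = £573,490.24 × 1.5% = £8,602.35.

£8,602.35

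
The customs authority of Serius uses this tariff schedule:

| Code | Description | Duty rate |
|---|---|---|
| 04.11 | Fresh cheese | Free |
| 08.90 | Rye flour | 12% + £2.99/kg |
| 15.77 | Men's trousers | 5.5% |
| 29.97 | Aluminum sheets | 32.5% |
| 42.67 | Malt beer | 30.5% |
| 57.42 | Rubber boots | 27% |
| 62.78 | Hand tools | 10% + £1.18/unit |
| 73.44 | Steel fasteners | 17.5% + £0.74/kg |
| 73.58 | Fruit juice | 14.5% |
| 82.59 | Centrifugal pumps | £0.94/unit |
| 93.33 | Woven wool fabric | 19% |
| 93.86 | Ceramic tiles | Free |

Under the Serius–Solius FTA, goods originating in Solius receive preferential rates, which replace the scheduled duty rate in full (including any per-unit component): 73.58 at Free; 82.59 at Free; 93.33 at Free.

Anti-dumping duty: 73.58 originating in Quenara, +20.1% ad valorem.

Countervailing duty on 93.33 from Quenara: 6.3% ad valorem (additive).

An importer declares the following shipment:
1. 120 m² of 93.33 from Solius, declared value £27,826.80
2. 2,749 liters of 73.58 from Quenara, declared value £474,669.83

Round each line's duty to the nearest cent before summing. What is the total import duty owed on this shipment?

Line 1 (93.33, Solius, 120 m², £27,826.80):
Base rate for 93.33 is 19%.
Origin Solius qualifies under the Serius–Solius agreement and 93.33 is covered: preferential rate Free applies instead.
The additional-duty order on 93.33 targets Quenara, not Solius; it does not apply.
Duty = £27,826.80 × 0% = £0.00.
Line 2 (73.58, Quenara, 2,749 liters, £474,669.83):
Base rate for 73.58 is 14.5%.
73.58 has an FTA preferential rate, but origin Quenara is not Solius; base rate stands.
Additional duty on 73.58 from Quenara: +20.1%. Applied ad valorem rate: 14.5% + 20.1% = 34.6%.
Duty = £474,669.83 × 34.6% = £164,235.76.
Total = £0.00 + £164,235.76 = £164,235.76.

£164,235.76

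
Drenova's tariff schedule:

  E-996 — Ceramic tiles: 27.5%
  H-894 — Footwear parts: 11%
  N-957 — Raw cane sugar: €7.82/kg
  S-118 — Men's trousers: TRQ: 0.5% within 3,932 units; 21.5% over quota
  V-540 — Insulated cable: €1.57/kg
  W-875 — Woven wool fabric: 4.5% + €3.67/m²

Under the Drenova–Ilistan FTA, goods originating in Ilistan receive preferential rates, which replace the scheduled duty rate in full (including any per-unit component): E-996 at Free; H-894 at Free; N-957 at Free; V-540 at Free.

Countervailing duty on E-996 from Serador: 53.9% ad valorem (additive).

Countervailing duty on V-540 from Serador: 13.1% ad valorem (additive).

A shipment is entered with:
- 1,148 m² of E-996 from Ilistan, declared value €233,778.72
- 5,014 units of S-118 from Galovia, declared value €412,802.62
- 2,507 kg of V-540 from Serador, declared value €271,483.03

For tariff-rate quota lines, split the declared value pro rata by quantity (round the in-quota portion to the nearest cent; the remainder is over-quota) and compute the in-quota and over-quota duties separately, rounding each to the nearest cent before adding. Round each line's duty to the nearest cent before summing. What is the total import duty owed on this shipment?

€60,271.31

Line 1 (E-996, Ilistan, 1,148 m², €233,778.72):
Base rate for E-996 is 27.5%.
Origin Ilistan qualifies under the Drenova–Ilistan agreement and E-996 is covered: preferential rate Free applies instead.
The additional-duty order on E-996 targets Serador, not Ilistan; it does not apply.
Duty = €233,778.72 × 0% = €0.00.
Line 2 (S-118, Galovia, 5,014 units, €412,802.62):
Code S-118 is under a tariff-rate quota (threshold 3,932 units). In-quota: 3,932 units at 0.5%; over-quota: 1,082 units at 21.5%.
Pro-rata value split: in-quota = €412,802.62 × 3,932/5,014 = €323,721.56; over-quota = €412,802.62 − €323,721.56 = €89,081.06.
In-quota duty = €323,721.56 × 0.5% = €1,618.61. Over-quota duty = €89,081.06 × 21.5% = €19,152.43.
Line duty = €1,618.61 + €19,152.43 = €20,771.04.
Line 3 (V-540, Serador, 2,507 kg, €271,483.03):
Base rate for V-540 is €1.57/kg.
V-540 has an FTA preferential rate, but origin Serador is not Ilistan; base rate stands.
Additional duty on V-540 from Serador: +13.1% ad valorem. Applied ad valorem rate = 13.1%.
Duty = €271,483.03 × 13.1% + 2,507 × €1.57 = €39,500.27.
Total = €0.00 + €20,771.04 + €39,500.27 = €60,271.31.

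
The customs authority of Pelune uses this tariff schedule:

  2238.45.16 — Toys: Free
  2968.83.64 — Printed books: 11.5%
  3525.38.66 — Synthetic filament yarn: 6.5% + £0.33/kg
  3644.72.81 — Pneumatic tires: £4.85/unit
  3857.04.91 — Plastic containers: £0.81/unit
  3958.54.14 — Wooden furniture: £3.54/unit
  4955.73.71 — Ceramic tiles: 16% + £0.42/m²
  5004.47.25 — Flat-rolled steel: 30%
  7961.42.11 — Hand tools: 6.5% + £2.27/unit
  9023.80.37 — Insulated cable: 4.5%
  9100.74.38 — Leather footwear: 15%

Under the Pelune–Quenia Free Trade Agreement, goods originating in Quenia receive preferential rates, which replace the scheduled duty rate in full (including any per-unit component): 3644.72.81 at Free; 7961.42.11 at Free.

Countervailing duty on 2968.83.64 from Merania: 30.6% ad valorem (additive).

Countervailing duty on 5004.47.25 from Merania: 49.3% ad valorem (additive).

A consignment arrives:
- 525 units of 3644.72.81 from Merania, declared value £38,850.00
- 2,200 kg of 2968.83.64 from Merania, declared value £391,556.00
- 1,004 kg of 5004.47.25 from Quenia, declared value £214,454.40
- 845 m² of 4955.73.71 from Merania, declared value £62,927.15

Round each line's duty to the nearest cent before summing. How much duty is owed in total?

Line 1 (3644.72.81, Merania, 525 units, £38,850.00):
Base rate for 3644.72.81 is £4.85/unit.
3644.72.81 has an FTA preferential rate, but origin Merania is not Quenia; base rate stands.
Duty = 525 × £4.85 = £2,546.25.
Line 2 (2968.83.64, Merania, 2,200 kg, £391,556.00):
Base rate for 2968.83.64 is 11.5%.
Additional duty on 2968.83.64 from Merania: +30.6%. Applied ad valorem rate: 11.5% + 30.6% = 42.1%.
Duty = £391,556.00 × 42.1% = £164,845.08.
Line 3 (5004.47.25, Quenia, 1,004 kg, £214,454.40):
Base rate for 5004.47.25 is 30%.
Origin Quenia is the FTA partner but 5004.47.25 is not on the preference list; base rate stands.
The additional-duty order on 5004.47.25 targets Merania, not Quenia; it does not apply.
Duty = £214,454.40 × 30% = £64,336.32.
Line 4 (4955.73.71, Merania, 845 m², £62,927.15):
Base rate for 4955.73.71 is 16% + £0.42/m².
Duty = £62,927.15 × 16% + 845 × £0.42 = £10,423.24.
Total = £2,546.25 + £164,845.08 + £64,336.32 + £10,423.24 = £242,150.89.

£242,150.89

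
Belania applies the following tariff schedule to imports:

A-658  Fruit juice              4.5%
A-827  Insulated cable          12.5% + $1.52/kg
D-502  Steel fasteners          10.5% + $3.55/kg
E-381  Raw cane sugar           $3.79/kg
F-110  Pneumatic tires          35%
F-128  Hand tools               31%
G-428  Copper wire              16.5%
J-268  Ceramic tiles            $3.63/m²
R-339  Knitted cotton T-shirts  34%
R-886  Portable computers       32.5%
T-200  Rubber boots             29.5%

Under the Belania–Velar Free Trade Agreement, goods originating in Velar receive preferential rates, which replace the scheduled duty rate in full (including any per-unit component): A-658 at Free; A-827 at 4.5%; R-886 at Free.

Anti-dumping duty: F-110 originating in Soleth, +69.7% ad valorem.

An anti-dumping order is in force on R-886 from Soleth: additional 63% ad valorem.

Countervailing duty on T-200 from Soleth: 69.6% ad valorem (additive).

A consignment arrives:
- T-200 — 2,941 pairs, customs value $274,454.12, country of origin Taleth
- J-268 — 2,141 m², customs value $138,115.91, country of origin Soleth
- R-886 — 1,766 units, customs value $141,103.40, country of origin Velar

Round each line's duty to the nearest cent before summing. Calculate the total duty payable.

Line 1 (T-200, Taleth, 2,941 pairs, $274,454.12):
Base rate for T-200 is 29.5%.
The additional-duty order on T-200 targets Soleth, not Taleth; it does not apply.
Duty = $274,454.12 × 29.5% = $80,963.97.
Line 2 (J-268, Soleth, 2,141 m², $138,115.91):
Base rate for J-268 is $3.63/m².
Duty = 2,141 × $3.63 = $7,771.83.
Line 3 (R-886, Velar, 1,766 units, $141,103.40):
Base rate for R-886 is 32.5%.
Origin Velar qualifies under the Belania–Velar agreement and R-886 is covered: preferential rate Free applies instead.
The additional-duty order on R-886 targets Soleth, not Velar; it does not apply.
Duty = $141,103.40 × 0% = $0.00.
Total = $80,963.97 + $7,771.83 + $0.00 = $88,735.80.

$88,735.80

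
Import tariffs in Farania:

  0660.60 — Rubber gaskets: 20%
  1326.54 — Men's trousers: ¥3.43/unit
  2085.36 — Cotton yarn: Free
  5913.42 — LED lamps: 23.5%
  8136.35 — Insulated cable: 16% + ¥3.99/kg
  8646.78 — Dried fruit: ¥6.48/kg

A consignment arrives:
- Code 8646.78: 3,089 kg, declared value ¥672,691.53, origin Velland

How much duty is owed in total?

Line 1 (8646.78, Velland, 3,089 kg, ¥672,691.53):
Base rate for 8646.78 is ¥6.48/kg.
Duty = 3,089 × ¥6.48 = ¥20,016.72.

¥20,016.72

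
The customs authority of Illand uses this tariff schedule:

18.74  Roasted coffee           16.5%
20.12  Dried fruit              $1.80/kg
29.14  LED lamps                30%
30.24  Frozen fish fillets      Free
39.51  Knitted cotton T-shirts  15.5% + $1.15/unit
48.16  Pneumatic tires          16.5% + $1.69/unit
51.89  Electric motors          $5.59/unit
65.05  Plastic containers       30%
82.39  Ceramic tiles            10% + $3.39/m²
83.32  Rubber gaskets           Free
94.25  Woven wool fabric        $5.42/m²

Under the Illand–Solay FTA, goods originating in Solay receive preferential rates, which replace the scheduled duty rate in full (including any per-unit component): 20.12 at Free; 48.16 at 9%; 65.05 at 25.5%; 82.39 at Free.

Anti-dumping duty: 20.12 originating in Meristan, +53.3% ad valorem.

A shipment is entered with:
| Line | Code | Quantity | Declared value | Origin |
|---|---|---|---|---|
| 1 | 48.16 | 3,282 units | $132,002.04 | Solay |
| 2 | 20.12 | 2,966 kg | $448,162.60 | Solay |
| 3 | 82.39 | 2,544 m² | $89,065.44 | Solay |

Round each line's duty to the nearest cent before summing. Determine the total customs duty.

$11,880.18

Line 1 (48.16, Solay, 3,282 units, $132,002.04):
Base rate for 48.16 is 16.5% + $1.69/unit.
Origin Solay qualifies under the Illand–Solay agreement and 48.16 is covered: preferential rate 9% applies instead.
Duty = $132,002.04 × 9% = $11,880.18.
Line 2 (20.12, Solay, 2,966 kg, $448,162.60):
Base rate for 20.12 is $1.80/kg.
Origin Solay qualifies under the Illand–Solay agreement and 20.12 is covered: preferential rate Free applies instead.
The additional-duty order on 20.12 targets Meristan, not Solay; it does not apply.
Duty = $448,162.60 × 0% = $0.00.
Line 3 (82.39, Solay, 2,544 m², $89,065.44):
Base rate for 82.39 is 10% + $3.39/m².
Origin Solay qualifies under the Illand–Solay agreement and 82.39 is covered: preferential rate Free applies instead.
Duty = $89,065.44 × 0% = $0.00.
Total = $11,880.18 + $0.00 + $0.00 = $11,880.18.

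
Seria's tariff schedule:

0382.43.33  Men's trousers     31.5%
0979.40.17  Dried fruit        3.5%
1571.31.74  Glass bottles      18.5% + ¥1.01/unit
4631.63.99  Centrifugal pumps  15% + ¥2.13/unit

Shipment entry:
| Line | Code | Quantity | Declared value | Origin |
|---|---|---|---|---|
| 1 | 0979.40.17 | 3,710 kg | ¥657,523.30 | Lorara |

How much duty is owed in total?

Line 1 (0979.40.17, Lorara, 3,710 kg, ¥657,523.30):
Base rate for 0979.40.17 is 3.5%.
Duty = ¥657,523.30 × 3.5% = ¥23,013.32.

¥23,013.32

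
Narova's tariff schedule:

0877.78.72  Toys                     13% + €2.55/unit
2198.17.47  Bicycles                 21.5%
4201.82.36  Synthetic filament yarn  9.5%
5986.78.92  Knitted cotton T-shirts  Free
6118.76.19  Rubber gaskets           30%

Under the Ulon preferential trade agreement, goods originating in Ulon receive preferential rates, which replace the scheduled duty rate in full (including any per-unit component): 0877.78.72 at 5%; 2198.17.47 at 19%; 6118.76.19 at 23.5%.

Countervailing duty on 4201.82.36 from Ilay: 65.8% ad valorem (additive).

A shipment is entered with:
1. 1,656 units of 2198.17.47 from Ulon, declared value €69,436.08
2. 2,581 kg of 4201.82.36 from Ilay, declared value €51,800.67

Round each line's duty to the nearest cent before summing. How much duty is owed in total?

Line 1 (2198.17.47, Ulon, 1,656 units, €69,436.08):
Base rate for 2198.17.47 is 21.5%.
Origin Ulon qualifies under the Narova–Ulon agreement and 2198.17.47 is covered: preferential rate 19% applies instead.
Duty = €69,436.08 × 19% = €13,192.86.
Line 2 (4201.82.36, Ilay, 2,581 kg, €51,800.67):
Base rate for 4201.82.36 is 9.5%.
Additional duty on 4201.82.36 from Ilay: +65.8%. Applied ad valorem rate: 9.5% + 65.8% = 75.3%.
Duty = €51,800.67 × 75.3% = €39,005.90.
Total = €13,192.86 + €39,005.90 = €52,198.76.

€52,198.76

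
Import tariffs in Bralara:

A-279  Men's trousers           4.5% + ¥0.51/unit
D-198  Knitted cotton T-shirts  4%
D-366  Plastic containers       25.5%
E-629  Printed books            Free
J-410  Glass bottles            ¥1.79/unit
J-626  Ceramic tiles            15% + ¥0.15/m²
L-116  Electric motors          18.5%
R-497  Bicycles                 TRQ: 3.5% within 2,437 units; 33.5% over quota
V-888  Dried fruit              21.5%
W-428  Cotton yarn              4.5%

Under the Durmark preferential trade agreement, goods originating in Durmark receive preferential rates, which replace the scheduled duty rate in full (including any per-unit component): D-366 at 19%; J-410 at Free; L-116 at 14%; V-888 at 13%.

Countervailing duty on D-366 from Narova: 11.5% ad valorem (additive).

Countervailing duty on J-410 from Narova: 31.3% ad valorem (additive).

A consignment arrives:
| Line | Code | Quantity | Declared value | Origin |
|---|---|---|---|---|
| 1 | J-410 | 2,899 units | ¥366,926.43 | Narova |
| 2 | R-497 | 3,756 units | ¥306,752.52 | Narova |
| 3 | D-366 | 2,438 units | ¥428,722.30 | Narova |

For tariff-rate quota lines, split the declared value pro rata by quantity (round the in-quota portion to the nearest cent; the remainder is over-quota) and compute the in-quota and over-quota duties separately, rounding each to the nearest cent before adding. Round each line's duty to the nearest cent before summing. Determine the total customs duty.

Line 1 (J-410, Narova, 2,899 units, ¥366,926.43):
Base rate for J-410 is ¥1.79/unit.
J-410 has an FTA preferential rate, but origin Narova is not Durmark; base rate stands.
Additional duty on J-410 from Narova: +31.3% ad valorem. Applied ad valorem rate = 31.3%.
Duty = ¥366,926.43 × 31.3% + 2,899 × ¥1.79 = ¥120,037.18.
Line 2 (R-497, Narova, 3,756 units, ¥306,752.52):
Code R-497 is under a tariff-rate quota (threshold 2,437 units). In-quota: 2,437 units at 3.5%; over-quota: 1,319 units at 33.5%.
Pro-rata value split: in-quota = ¥306,752.52 × 2,437/3,756 = ¥199,029.79; over-quota = ¥306,752.52 − ¥199,029.79 = ¥107,722.73.
In-quota duty = ¥199,029.79 × 3.5% = ¥6,966.04. Over-quota duty = ¥107,722.73 × 33.5% = ¥36,087.11.
Line duty = ¥6,966.04 + ¥36,087.11 = ¥43,053.15.
Line 3 (D-366, Narova, 2,438 units, ¥428,722.30):
Base rate for D-366 is 25.5%.
D-366 has an FTA preferential rate, but origin Narova is not Durmark; base rate stands.
Additional duty on D-366 from Narova: +11.5%. Applied ad valorem rate: 25.5% + 11.5% = 37%.
Duty = ¥428,722.30 × 37% = ¥158,627.25.
Total = ¥120,037.18 + ¥43,053.15 + ¥158,627.25 = ¥321,717.58.

¥321,717.58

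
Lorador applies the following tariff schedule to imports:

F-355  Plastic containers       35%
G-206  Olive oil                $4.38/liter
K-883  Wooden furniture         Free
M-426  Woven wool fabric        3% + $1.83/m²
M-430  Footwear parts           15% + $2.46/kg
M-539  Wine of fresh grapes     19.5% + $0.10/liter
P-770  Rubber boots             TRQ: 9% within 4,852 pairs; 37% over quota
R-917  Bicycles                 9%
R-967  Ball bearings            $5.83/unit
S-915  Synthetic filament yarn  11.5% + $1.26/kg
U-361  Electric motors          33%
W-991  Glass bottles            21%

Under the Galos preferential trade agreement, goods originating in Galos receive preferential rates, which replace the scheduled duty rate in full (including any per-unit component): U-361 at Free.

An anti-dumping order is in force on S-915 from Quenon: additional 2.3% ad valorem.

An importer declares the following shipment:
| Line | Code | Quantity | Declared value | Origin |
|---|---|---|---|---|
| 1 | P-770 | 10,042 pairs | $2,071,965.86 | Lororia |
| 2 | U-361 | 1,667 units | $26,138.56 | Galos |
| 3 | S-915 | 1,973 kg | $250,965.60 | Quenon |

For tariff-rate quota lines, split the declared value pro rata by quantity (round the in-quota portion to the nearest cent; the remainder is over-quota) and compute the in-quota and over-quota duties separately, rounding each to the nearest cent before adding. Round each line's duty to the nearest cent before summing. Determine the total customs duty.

Line 1 (P-770, Lororia, 10,042 pairs, $2,071,965.86):
Code P-770 is under a tariff-rate quota (threshold 4,852 pairs). In-quota: 4,852 pairs at 9%; over-quota: 5,190 pairs at 37%.
Pro-rata value split: in-quota = $2,071,965.86 × 4,852/10,042 = $1,001,113.16; over-quota = $2,071,965.86 − $1,001,113.16 = $1,070,852.70.
In-quota duty = $1,001,113.16 × 9% = $90,100.18. Over-quota duty = $1,070,852.70 × 37% = $396,215.50.
Line duty = $90,100.18 + $396,215.50 = $486,315.68.
Line 2 (U-361, Galos, 1,667 units, $26,138.56):
Base rate for U-361 is 33%.
Origin Galos qualifies under the Lorador–Galos agreement and U-361 is covered: preferential rate Free applies instead.
Duty = $26,138.56 × 0% = $0.00.
Line 3 (S-915, Quenon, 1,973 kg, $250,965.60):
Base rate for S-915 is 11.5% + $1.26/kg.
Additional duty on S-915 from Quenon: +2.3%. Applied ad valorem rate: 11.5% + 2.3% = 13.8%.
Duty = $250,965.60 × 13.8% + 1,973 × $1.26 = $37,119.23.
Total = $486,315.68 + $0.00 + $37,119.23 = $523,434.91.

$523,434.91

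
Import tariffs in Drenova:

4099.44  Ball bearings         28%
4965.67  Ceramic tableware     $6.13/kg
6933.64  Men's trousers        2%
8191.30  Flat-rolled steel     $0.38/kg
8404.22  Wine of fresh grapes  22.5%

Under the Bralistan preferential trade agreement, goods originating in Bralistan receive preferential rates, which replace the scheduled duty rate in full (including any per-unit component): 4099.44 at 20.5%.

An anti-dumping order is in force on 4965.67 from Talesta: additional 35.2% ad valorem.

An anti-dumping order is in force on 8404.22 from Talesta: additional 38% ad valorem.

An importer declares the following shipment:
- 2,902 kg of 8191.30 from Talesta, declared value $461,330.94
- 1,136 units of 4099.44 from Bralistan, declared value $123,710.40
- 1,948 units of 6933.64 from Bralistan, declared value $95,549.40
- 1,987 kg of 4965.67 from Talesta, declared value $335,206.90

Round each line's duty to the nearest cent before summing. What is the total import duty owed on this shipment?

$158,547.52

Line 1 (8191.30, Talesta, 2,902 kg, $461,330.94):
Base rate for 8191.30 is $0.38/kg.
Duty = 2,902 × $0.38 = $1,102.76.
Line 2 (4099.44, Bralistan, 1,136 units, $123,710.40):
Base rate for 4099.44 is 28%.
Origin Bralistan qualifies under the Drenova–Bralistan agreement and 4099.44 is covered: preferential rate 20.5% applies instead.
Duty = $123,710.40 × 20.5% = $25,360.63.
Line 3 (6933.64, Bralistan, 1,948 units, $95,549.40):
Base rate for 6933.64 is 2%.
Origin Bralistan is the FTA partner but 6933.64 is not on the preference list; base rate stands.
Duty = $95,549.40 × 2% = $1,910.99.
Line 4 (4965.67, Talesta, 1,987 kg, $335,206.90):
Base rate for 4965.67 is $6.13/kg.
Additional duty on 4965.67 from Talesta: +35.2% ad valorem. Applied ad valorem rate = 35.2%.
Duty = $335,206.90 × 35.2% + 1,987 × $6.13 = $130,173.14.
Total = $1,102.76 + $25,360.63 + $1,910.99 + $130,173.14 = $158,547.52.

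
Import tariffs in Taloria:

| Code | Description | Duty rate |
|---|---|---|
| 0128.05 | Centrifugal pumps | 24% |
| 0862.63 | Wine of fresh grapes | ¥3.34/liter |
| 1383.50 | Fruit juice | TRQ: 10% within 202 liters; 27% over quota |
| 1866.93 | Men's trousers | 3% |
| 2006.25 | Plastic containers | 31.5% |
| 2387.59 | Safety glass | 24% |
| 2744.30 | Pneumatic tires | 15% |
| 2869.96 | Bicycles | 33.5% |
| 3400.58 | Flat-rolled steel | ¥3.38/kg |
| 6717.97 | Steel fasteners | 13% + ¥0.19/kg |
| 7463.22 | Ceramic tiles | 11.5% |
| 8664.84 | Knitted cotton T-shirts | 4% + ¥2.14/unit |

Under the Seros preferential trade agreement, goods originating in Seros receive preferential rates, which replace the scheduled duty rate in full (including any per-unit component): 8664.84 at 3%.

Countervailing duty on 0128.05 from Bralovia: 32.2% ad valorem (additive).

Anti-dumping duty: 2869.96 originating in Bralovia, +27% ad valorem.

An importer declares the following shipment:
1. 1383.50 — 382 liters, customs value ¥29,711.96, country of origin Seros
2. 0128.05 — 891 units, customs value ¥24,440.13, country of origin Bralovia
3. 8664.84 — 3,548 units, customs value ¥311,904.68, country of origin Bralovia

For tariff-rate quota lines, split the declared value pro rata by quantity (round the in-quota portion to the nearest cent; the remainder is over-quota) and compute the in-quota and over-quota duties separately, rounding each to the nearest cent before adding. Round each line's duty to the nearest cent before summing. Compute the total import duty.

Line 1 (1383.50, Seros, 382 liters, ¥29,711.96):
Code 1383.50 is under a tariff-rate quota (threshold 202 liters). In-quota: 202 liters at 10%; over-quota: 180 liters at 27%.
Pro-rata value split: in-quota = ¥29,711.96 × 202/382 = ¥15,711.56; over-quota = ¥29,711.96 − ¥15,711.56 = ¥14,000.40.
In-quota duty = ¥15,711.56 × 10% = ¥1,571.16. Over-quota duty = ¥14,000.40 × 27% = ¥3,780.11.
Line duty = ¥1,571.16 + ¥3,780.11 = ¥5,351.27.
Line 2 (0128.05, Bralovia, 891 units, ¥24,440.13):
Base rate for 0128.05 is 24%.
Additional duty on 0128.05 from Bralovia: +32.2%. Applied ad valorem rate: 24% + 32.2% = 56.2%.
Duty = ¥24,440.13 × 56.2% = ¥13,735.35.
Line 3 (8664.84, Bralovia, 3,548 units, ¥311,904.68):
Base rate for 8664.84 is 4% + ¥2.14/unit.
8664.84 has an FTA preferential rate, but origin Bralovia is not Seros; base rate stands.
Duty = ¥311,904.68 × 4% + 3,548 × ¥2.14 = ¥20,068.91.
Total = ¥5,351.27 + ¥13,735.35 + ¥20,068.91 = ¥39,155.53.

¥39,155.53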